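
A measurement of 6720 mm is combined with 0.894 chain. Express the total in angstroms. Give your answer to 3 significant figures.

2.47 × 10^11 angstroms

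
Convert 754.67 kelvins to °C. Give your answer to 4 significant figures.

481.5 °C

K = °C + 273.15.
Applying the formula gives 481.5 °C.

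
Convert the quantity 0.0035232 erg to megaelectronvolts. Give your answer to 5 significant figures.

2199.0 MeV

1 erg = 624151 megaelectronvolts.
0.0035232 × 624151 ≈ 2199.0 MeV.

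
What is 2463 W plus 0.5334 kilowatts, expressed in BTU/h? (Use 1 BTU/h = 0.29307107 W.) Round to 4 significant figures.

10220 BTU/h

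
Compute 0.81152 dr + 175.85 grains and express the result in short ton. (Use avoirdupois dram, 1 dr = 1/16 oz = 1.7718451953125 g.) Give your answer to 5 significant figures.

0.81152 dr = 1.58500 × 10^-6 short ton and 175.85 gr = 1.25607 × 10^-5 short ton.
1.58500 × 10^-6 + 1.25607 × 10^-5 ≈ 1.4146 × 10^-5 short ton.

1.4146 × 10^-5 short tons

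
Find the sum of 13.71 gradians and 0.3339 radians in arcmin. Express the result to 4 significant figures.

13.71 grad = 740.340 arcmin and 0.3339 rad = 1147.86 arcmin.
740.340 + 1147.86 ≈ 1888 arcmin.

1888 arcminutes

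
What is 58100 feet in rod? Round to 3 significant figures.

3520 rod

1 foot = 0.0606061 rod.
So 58100 × 0.0606061 ≈ 3520 rod.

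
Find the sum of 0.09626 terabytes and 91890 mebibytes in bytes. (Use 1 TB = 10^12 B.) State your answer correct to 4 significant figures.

0.09626 TB = 9.62600e+10 B and 91890 MiB = 9.63536e+10 B.
9.62600e+10 + 9.63536e+10 ≈ 1.926e+11 B.

1.926e+11 B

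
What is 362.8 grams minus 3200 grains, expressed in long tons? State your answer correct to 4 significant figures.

362.8 g = 0.000357070 long ton and 3200 gr = 0.000204082 long ton.
0.000357070 − 0.000204082 ≈ 0.0001530 long ton.

0.0001530 long tons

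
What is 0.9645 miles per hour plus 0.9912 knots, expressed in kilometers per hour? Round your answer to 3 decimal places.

3.388 kilometers per hour

0.9645 mph = 1.55221 km/h and 0.9912 kn = 1.83570 km/h.
1.55221 + 1.83570 ≈ 3.388 km/h.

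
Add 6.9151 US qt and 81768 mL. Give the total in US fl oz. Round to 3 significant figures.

2990 US fl oz

6.9151 US qt = 221.283 US fl oz and 81768 mL = 2764.91 US fl oz.
221.283 + 2764.91 ≈ 2990 US fl oz.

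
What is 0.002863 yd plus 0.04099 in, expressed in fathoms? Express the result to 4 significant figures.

0.002001 fathom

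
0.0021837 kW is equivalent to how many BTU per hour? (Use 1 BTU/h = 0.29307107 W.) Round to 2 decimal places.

1 kilowatt = 3412.14 BTU per hour.
Then 0.0021837 × 3412.14 ≈ 7.45 BTU/h.

7.45 BTU/h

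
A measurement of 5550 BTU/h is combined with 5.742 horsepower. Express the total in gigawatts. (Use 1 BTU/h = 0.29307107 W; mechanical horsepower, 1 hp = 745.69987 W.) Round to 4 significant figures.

5.908 × 10^-6 gigawatts

5550 BTU/h = 1.62654 × 10^-6 GW and 5.742 hp = 4.28181 × 10^-6 GW.
1.62654 × 10^-6 + 4.28181 × 10^-6 ≈ 5.908 × 10^-6 GW.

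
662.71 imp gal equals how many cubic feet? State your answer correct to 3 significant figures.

106 cubic feet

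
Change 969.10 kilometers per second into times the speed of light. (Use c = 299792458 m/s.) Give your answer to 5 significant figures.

0.0032326 times the speed of light

1 km/s = 3.33564e-6 times the speed of light.
So 969.10 × 3.33564e-6 ≈ 0.0032326 c.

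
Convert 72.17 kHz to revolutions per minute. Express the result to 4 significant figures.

4.330e+6 rpm

1 kilohertz = 60000.0 rpm.
So 72.17 × 60000.0 ≈ 4.330e+6 rpm.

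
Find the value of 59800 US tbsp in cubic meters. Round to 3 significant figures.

0.884 m³

1 US tablespoon = 1.47868e-5 m³.
59800 × 1.47868e-5 ≈ 0.884 m³.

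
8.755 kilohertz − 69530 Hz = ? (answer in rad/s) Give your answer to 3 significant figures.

-382000 rad/s

8.755 kHz = 55009.3 rad/s and 69530 Hz = 436870 rad/s.
55009.3 − 436870 ≈ -382000 rad/s.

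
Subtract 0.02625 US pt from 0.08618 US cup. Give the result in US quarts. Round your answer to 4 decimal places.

0.0084 US qt

0.08618 US cup = 0.0215450 US qt and 0.02625 US pt = 0.0131250 US qt.
0.0215450 − 0.0131250 ≈ 0.0084 US qt.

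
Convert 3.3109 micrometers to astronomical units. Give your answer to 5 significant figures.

2.2132 × 10^-17 au

1 μm = 6.68459 × 10^-18 au.
3.3109 × 6.68459 × 10^-18 ≈ 2.2132 × 10^-17 au.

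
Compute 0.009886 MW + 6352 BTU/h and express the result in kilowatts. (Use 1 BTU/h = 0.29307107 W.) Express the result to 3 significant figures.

0.009886 MW = 9.88600 kW and 6352 BTU/h = 1.86159 kW.
9.88600 + 1.86159 ≈ 11.7 kW.

11.7 kW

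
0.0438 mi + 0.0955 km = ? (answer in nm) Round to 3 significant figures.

1.66 × 10^11 nanometers

0.0438 mi = 7.04893 × 10^10 nm and 0.0955 km = 9.55000 × 10^10 nm.
7.04893 × 10^10 + 9.55000 × 10^10 ≈ 1.66 × 10^11 nm.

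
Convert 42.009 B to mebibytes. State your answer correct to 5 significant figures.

1 byte = 9.53674e-7 MiB.
42.009 × 9.53674e-7 ≈ 4.0063e-5 MiB.

4.0063e-5 MiB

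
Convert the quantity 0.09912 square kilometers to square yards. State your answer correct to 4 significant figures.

118500 square yards

1 square kilometer = 1.19599e+6 yd².
Thus 0.09912 × 1.19599e+6 ≈ 118500 yd².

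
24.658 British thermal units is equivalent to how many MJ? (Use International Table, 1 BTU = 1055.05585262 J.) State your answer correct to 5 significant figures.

0.026016 MJ

1 British thermal unit = 0.00105506 MJ.
Thus 24.658 × 0.00105506 ≈ 0.026016 MJ.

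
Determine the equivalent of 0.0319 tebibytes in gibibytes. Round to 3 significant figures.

32.7 GiB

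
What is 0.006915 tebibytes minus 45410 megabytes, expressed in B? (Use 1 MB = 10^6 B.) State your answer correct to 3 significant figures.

0.006915 TiB = 7.60312e+9 B and 45410 MB = 4.54100e+10 B.
7.60312e+9 − 4.54100e+10 ≈ -3.78e+10 B.

-3.78e+10 B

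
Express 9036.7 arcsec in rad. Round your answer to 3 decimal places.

0.044 rad

1 arcsecond = 4.84814 × 10^-6 rad.
Thus 9036.7 × 4.84814 × 10^-6 ≈ 0.044 rad.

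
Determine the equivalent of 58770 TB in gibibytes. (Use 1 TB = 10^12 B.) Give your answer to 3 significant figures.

5.47e+7 gibibytes

1 TB = 931.323 GiB.
Thus 58770 × 931.323 ≈ 5.47e+7 GiB.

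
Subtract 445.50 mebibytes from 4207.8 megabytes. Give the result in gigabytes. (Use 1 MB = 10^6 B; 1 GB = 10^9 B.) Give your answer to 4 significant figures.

4207.8 MB = 4.20780 GB and 445.50 MiB = 0.467141 GB.
4.20780 − 0.467141 ≈ 3.741 GB.

3.741 GB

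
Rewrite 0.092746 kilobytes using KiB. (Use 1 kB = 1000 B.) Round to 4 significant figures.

1 kB = 0.9765625 KiB.
Then 0.092746 × 0.9765625 ≈ 0.09057 KiB.

0.09057 kibibytes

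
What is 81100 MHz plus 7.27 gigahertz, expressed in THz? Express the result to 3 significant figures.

81100 MHz = 0.0811000 THz and 7.27 GHz = 0.00727000 THz.
0.0811000 + 0.00727000 ≈ 0.0884 THz.

0.0884 THz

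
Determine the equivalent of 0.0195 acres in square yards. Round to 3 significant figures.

1 acre = 4840.00 yd².
Thus 0.0195 × 4840.00 ≈ 94.4 yd².

94.4 square yards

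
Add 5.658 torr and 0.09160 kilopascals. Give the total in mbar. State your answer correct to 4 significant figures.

5.658 torr = 7.54338 mbar and 0.09160 kPa = 0.916000 mbar.
7.54338 + 0.916000 ≈ 8.459 mbar.

8.459 mbar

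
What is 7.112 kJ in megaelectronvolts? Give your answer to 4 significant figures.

1 kilojoule = 6.24151 × 10^15 megaelectronvolts.
So 7.112 × 6.24151 × 10^15 ≈ 4.439 × 10^16 MeV.

4.439 × 10^16 MeV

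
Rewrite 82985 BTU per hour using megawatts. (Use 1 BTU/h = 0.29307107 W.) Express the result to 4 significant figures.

1 BTU/h = 2.93071 × 10^-7 megawatts.
So 82985 × 2.93071 × 10^-7 ≈ 0.02432 MW.

0.02432 megawatts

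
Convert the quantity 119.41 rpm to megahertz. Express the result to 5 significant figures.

1.9902e-6 MHz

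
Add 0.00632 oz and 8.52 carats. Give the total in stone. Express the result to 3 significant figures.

0.000297 stone

0.00632 oz = 2.82143e-5 st and 8.52 ct = 0.000268334 st.
2.82143e-5 + 0.000268334 ≈ 0.000297 st.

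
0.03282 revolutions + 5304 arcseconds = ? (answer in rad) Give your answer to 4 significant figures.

0.03282 rev = 0.206214 rad and 5304 arcsec = 0.0257145 rad.
0.206214 + 0.0257145 ≈ 0.2319 rad.

0.2319 radians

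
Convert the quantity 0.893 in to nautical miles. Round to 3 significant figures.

1 in = 1.37149e-5 nmi.
So 0.893 × 1.37149e-5 ≈ 1.22e-5 nmi.

1.22e-5 nautical miles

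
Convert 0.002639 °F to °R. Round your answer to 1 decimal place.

°R = °F + 459.67.
Applying the formula gives 459.7 °R.

459.7 degrees Rankine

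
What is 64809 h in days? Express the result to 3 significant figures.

1 h = 0.0416667 days.
Thus 64809 × 0.0416667 ≈ 2700 d.

2700 d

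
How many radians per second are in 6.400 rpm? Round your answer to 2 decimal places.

0.67 rad/s

1 revolution per minute = 0.104720 radians per second.
6.400 × 0.104720 ≈ 0.67 rad/s.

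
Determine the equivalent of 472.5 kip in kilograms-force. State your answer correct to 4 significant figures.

214300 kilograms-force

1 kip = 453.592 kgf.
Thus 472.5 × 453.592 ≈ 214300 kgf.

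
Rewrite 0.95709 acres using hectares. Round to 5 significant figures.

0.38732 ha

1 acre = 0.404686 ha.
Then 0.95709 × 0.404686 ≈ 0.38732 ha.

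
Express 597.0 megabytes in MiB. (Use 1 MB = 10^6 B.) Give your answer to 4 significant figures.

569.3 mebibytes

1 MB = 0.953674 MiB.
Thus 597.0 × 0.953674 ≈ 569.3 MiB.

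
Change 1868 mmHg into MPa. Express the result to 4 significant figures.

0.2490 MPa

1 millimeter of mercury = 0.000133322 megapascals.
Thus 1868 × 0.000133322 ≈ 0.2490 MPa.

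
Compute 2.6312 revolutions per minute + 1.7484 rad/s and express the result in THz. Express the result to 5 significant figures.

3.2212 × 10^-13 THz

2.6312 rpm = 4.38533 × 10^-14 THz and 1.7484 rad/s = 2.78267 × 10^-13 THz.
4.38533 × 10^-14 + 2.78267 × 10^-13 ≈ 3.2212 × 10^-13 THz.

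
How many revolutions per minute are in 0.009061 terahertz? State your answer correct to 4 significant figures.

5.437e+11 revolutions per minute

1 terahertz = 6.00000e+13 rpm.
Thus 0.009061 × 6.00000e+13 ≈ 5.437e+11 rpm.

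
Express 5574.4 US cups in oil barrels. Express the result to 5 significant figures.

1 US cup = 0.001488095 oil barrels.
5574.4 × 0.001488095 ≈ 8.2952 bbl.

8.2952 bbl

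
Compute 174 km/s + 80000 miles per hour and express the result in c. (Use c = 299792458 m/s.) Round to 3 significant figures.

174 km/s = 0.000580402 c and 80000 mph = 0.000119293 c.
0.000580402 + 0.000119293 ≈ 0.000700 c.

0.000700 c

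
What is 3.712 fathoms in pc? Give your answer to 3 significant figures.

2.20 × 10^-16 pc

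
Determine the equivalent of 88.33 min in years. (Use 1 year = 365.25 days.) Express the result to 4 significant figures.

0.0001679 yr

1 min = 1.90129 × 10^-6 years.
Thus 88.33 × 1.90129 × 10^-6 ≈ 0.0001679 yr.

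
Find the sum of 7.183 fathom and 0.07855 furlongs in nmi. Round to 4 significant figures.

0.01563 nmi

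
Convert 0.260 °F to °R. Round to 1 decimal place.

°R = °F + 459.67.
Applying the formula gives 459.9 °R.

459.9 degrees Rankine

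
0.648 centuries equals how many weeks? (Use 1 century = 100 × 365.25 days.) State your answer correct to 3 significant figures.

3380 weeks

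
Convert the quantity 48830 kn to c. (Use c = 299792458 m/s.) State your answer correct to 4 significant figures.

8.379 × 10^-5 c

1 knot = 1.71600 × 10^-9 c.
So 48830 × 1.71600 × 10^-9 ≈ 8.379 × 10^-5 c.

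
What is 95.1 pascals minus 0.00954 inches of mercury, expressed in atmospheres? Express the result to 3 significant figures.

0.000620 atmospheres

95.1 Pa = 0.000938564 atm and 0.00954 inHg = 0.000318837 atm.
0.000938564 − 0.000318837 ≈ 0.000620 atm.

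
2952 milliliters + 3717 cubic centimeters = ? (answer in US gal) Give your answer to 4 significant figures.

2952 mL = 0.779836 US gal and 3717 cm³ = 0.981928 US gal.
0.779836 + 0.981928 ≈ 1.762 US gal.

1.762 US gal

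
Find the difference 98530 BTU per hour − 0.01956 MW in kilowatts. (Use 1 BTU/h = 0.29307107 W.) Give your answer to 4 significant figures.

98530 BTU/h = 28.8763 kW and 0.01956 MW = 19.5600 kW.
28.8763 − 19.5600 ≈ 9.316 kW.

9.316 kW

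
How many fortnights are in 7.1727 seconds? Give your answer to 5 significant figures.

5.9298e-6 fortnight

1 second = 8.26720e-7 fortnight.
7.1727 × 8.26720e-7 ≈ 5.9298e-6 fortnight.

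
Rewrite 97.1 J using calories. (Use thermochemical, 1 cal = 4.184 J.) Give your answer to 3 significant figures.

23.2 cal

1 J = 0.239006 cal.
Thus 97.1 × 0.239006 ≈ 23.2 cal.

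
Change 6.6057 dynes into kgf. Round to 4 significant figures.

6.736 × 10^-6 kilograms-force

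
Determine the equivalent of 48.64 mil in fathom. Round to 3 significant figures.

0.000676 fathoms

1 mil = 1.38889e-5 fathoms.
So 48.64 × 1.38889e-5 ≈ 0.000676 fathom.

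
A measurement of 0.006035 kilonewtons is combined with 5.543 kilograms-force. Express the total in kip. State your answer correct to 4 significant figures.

0.006035 kN = 0.00135672 kip and 5.543 kgf = 0.0122202 kip.
0.00135672 + 0.0122202 ≈ 0.01358 kip.

0.01358 kip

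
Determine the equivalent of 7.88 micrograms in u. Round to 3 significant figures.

1 μg = 6.02214 × 10^17 u.
7.88 × 6.02214 × 10^17 ≈ 4.75 × 10^18 u.

4.75 × 10^18 atomic mass units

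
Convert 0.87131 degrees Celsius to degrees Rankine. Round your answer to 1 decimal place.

°R = (°C + 273.15) × 9/5.
Applying the formula gives 493.2 °R.

493.2 °R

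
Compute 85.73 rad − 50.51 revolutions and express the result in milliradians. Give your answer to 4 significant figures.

-231600 mrad

85.73 rad = 85730.0 mrad and 50.51 rev = 317364 mrad.
85730.0 − 317364 ≈ -231600 mrad.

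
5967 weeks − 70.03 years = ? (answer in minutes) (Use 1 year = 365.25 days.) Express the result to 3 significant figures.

2.33 × 10^7 min

5967 wk = 6.01474 × 10^7 min and 70.03 yr = 3.68330 × 10^7 min.
6.01474 × 10^7 − 3.68330 × 10^7 ≈ 2.33 × 10^7 min.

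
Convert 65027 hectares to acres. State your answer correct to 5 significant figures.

160690 acres

1 hectare = 2.471054 acres.
So 65027 × 2.471054 ≈ 160690 acre.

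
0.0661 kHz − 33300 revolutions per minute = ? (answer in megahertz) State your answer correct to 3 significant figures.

-0.000489 MHz

0.0661 kHz = 6.61000 × 10^-5 MHz and 33300 rpm = 0.000555000 MHz.
6.61000 × 10^-5 − 0.000555000 ≈ -0.000489 MHz.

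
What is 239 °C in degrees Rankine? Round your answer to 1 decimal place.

921.9 °R

°R = (°C + 273.15) × 9/5.
Applying the formula gives 921.9 °R.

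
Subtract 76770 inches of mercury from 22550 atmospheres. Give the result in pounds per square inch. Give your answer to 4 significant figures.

293700 psi

22550 atm = 331394 psi and 76770 inHg = 37705.9 psi.
331394 − 37705.9 ≈ 293700 psi.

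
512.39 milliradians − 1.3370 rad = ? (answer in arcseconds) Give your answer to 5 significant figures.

-170090 arcsec

512.39 mrad = 105688 arcsec and 1.3370 rad = 275776 arcsec.
105688 − 275776 ≈ -170090 arcsec.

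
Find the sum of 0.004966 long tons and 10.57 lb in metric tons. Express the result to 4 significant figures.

0.009840 t

0.004966 long ton = 0.00504569 t and 10.57 lb = 0.00479447 t.
0.00504569 + 0.00479447 ≈ 0.009840 t.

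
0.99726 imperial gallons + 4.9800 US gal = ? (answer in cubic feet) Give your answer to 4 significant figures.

0.8258 cubic feet

0.99726 imp gal = 0.160104 ft³ and 4.9800 US gal = 0.665729 ft³.
0.160104 + 0.665729 ≈ 0.8258 ft³.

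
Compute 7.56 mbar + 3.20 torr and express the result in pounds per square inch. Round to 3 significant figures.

7.56 mbar = 0.109649 psi and 3.20 torr = 0.0618777 psi.
0.109649 + 0.0618777 ≈ 0.172 psi.

0.172 psi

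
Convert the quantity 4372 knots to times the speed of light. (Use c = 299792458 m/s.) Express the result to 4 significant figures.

7.502 × 10^-6 c

1 knot = 1.71600 × 10^-9 times the speed of light.
Thus 4372 × 1.71600 × 10^-9 ≈ 7.502 × 10^-6 c.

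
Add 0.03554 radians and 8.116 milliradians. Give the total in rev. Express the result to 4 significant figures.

0.006948 revolutions

0.03554 rad = 0.00565637 rev and 8.116 mrad = 0.00129170 rev.
0.00565637 + 0.00129170 ≈ 0.006948 rev.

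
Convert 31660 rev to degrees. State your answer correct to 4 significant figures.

1.140 × 10^7 degrees

1 revolution = 360.000 °.
So 31660 × 360.000 ≈ 1.140 × 10^7 °.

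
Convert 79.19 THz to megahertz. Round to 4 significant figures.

7.919 × 10^7 MHz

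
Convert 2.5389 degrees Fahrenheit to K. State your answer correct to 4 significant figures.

256.8 kelvins

K = (°F + 459.67) × 5/9.
Applying the formula gives 256.8 K.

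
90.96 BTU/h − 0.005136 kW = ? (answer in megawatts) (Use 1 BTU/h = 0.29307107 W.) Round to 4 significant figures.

90.96 BTU/h = 2.66577e-5 MW and 0.005136 kW = 5.13600e-6 MW.
2.66577e-5 − 5.13600e-6 ≈ 2.152e-5 MW.

2.152e-5 MW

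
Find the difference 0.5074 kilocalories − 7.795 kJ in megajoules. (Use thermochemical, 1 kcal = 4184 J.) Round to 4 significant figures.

-0.005672 megajoules

0.5074 kcal = 0.00212296 MJ and 7.795 kJ = 0.00779500 MJ.
0.00212296 − 0.00779500 ≈ -0.005672 MJ.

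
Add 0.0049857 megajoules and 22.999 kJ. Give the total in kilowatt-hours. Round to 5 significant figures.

0.0077735 kWh

0.0049857 MJ = 0.00138492 kWh and 22.999 kJ = 0.00638861 kWh.
0.00138492 + 0.00638861 ≈ 0.0077735 kWh.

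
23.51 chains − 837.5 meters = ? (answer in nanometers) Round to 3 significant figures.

23.51 chain = 4.72946e+11 nm and 837.5 m = 8.37500e+11 nm.
4.72946e+11 − 8.37500e+11 ≈ -3.65e+11 nm.

-3.65e+11 nanometers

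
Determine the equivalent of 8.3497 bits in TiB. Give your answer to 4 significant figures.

9.493 × 10^-13 TiB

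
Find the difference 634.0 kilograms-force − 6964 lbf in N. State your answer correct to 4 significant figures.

634.0 kgf = 6217.42 N and 6964 lbf = 30977.4 N.
6217.42 − 30977.4 ≈ -24760 N.

-24760 N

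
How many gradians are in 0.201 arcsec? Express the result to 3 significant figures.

1 arcsecond = 0.000308642 gradians.
Then 0.201 × 0.000308642 ≈ 6.20 × 10^-5 grad.

6.20 × 10^-5 grad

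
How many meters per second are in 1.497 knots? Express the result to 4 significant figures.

1 kn = 0.514444 m/s.
1.497 × 0.514444 ≈ 0.7701 m/s.

0.7701 m/s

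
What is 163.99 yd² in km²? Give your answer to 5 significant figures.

0.00013712 km²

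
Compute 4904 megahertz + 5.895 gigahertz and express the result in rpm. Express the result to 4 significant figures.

6.479 × 10^11 revolutions per minute

4904 MHz = 2.94240 × 10^11 rpm and 5.895 GHz = 3.53700 × 10^11 rpm.
2.94240 × 10^11 + 3.53700 × 10^11 ≈ 6.479 × 10^11 rpm.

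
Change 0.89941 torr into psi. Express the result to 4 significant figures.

1 torr = 0.0193368 psi.
Thus 0.89941 × 0.0193368 ≈ 0.01739 psi.

0.01739 pounds per square inch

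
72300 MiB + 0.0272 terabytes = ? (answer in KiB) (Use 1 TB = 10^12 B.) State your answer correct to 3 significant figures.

72300 MiB = 7.40352e+7 KiB and 0.0272 TB = 2.65625e+7 KiB.
7.40352e+7 + 2.65625e+7 ≈ 1.01e+8 KiB.

1.01e+8 kibibytes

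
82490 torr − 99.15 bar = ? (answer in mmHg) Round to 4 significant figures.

8121 millimeters of mercury

82490 torr = 82490.0 mmHg and 99.15 bar = 74368.6 mmHg.
82490.0 − 74368.6 ≈ 8121 mmHg.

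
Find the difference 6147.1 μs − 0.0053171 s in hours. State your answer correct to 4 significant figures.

2.306 × 10^-7 hours

6147.1 μs = 1.70753 × 10^-6 h and 0.0053171 s = 1.47697 × 10^-6 h.
1.70753 × 10^-6 − 1.47697 × 10^-6 ≈ 2.306 × 10^-7 h.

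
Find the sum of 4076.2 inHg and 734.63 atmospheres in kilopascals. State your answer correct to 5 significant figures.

88240 kPa

4076.2 inHg = 13803.6 kPa and 734.63 atm = 74436.4 kPa.
13803.6 + 74436.4 ≈ 88240 kPa.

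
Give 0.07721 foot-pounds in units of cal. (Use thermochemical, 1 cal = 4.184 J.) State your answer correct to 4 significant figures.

1 foot-pound = 0.324048 cal.
Then 0.07721 × 0.324048 ≈ 0.02502 cal.

0.02502 calories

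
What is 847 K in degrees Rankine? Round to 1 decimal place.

1524.6 degrees Rankine

°R = K × 9/5.
Applying the formula gives 1524.6 °R.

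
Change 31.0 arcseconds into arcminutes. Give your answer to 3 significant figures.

1 arcsecond = 0.0166667 arcminutes.
So 31.0 × 0.0166667 ≈ 0.517 arcmin.

0.517 arcmin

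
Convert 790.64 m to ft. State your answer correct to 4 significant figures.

1 m = 3.28084 feet.
So 790.64 × 3.28084 ≈ 2594 ft.

2594 feet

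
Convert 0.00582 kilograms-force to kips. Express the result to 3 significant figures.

1 kgf = 0.00220462 kips.
So 0.00582 × 0.00220462 ≈ 1.28 × 10^-5 kip.

1.28 × 10^-5 kips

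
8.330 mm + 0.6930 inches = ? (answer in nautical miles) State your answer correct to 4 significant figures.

8.330 mm = 4.49784e-6 nmi and 0.6930 in = 9.50443e-6 nmi.
4.49784e-6 + 9.50443e-6 ≈ 1.400e-5 nmi.

1.400e-5 nautical miles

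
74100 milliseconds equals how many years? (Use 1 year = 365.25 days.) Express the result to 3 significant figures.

1 ms = 3.16881 × 10^-11 years.
74100 × 3.16881 × 10^-11 ≈ 2.35 × 10^-6 yr.

2.35 × 10^-6 years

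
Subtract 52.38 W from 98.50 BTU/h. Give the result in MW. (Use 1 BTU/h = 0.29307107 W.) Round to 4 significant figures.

98.50 BTU/h = 2.88675e-5 MW and 52.38 W = 5.23800e-5 MW.
2.88675e-5 − 5.23800e-5 ≈ -2.351e-5 MW.

-2.351e-5 MW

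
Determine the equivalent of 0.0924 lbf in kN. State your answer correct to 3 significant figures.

0.000411 kN

1 pound-force = 0.00444822 kN.
0.0924 × 0.00444822 ≈ 0.000411 kN.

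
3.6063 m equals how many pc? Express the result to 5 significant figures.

1 meter = 3.24078e-17 parsecs.
Thus 3.6063 × 3.24078e-17 ≈ 1.1687e-16 pc.

1.1687e-16 pc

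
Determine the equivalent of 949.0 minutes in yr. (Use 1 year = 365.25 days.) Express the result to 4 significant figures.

0.001804 yr

1 min = 1.90129e-6 years.
Thus 949.0 × 1.90129e-6 ≈ 0.001804 yr.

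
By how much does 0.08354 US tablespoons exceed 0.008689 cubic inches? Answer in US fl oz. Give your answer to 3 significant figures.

0.0370 US fl oz

0.08354 US tbsp = 0.0417700 US fl oz and 0.008689 in³ = 0.00481468 US fl oz.
0.0417700 − 0.00481468 ≈ 0.0370 US fl oz.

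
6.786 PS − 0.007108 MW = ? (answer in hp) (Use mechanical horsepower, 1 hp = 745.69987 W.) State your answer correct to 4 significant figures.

6.786 PS = 6.69317 hp and 0.007108 MW = 9.53199 hp.
6.69317 − 9.53199 ≈ -2.839 hp.

-2.839 horsepower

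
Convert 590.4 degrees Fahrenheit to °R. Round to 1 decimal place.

1050.1 degrees Rankine

°R = °F + 459.67.
Applying the formula gives 1050.1 °R.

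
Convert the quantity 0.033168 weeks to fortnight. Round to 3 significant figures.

0.0166 fortnight

1 week = 0.500000 fortnight.
Then 0.033168 × 0.500000 ≈ 0.0166 fortnight.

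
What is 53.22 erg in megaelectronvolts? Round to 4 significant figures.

1 erg = 624151 MeV.
So 53.22 × 624151 ≈ 3.322e+7 MeV.

3.322e+7 MeV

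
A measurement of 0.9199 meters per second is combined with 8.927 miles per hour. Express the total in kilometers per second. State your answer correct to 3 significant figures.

0.9199 m/s = 0.000919900 km/s and 8.927 mph = 0.00399073 km/s.
0.000919900 + 0.00399073 ≈ 0.00491 km/s.

0.00491 km/s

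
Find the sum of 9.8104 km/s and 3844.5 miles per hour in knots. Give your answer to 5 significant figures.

22411 kn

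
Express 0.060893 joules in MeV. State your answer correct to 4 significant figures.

3.801 × 10^11 megaelectronvolts

1 J = 6.24151 × 10^12 megaelectronvolts.
Thus 0.060893 × 6.24151 × 10^12 ≈ 3.801 × 10^11 MeV.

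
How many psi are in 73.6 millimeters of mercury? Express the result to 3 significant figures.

1.42 psi

1 mmHg = 0.0193368 psi.
So 73.6 × 0.0193368 ≈ 1.42 psi.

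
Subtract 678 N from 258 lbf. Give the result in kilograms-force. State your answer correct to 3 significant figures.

47.9 kgf

258 lbf = 117.027 kgf and 678 N = 69.1368 kgf.
117.027 − 69.1368 ≈ 47.9 kgf.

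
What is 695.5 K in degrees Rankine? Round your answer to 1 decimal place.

°R = K × 9/5.
Applying the formula gives 1251.9 °R.

1251.9 °R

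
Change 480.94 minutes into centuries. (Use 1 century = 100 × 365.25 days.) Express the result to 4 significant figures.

9.144e-6 centuries

1 minute = 1.90129e-8 centuries.
480.94 × 1.90129e-8 ≈ 9.144e-6 century.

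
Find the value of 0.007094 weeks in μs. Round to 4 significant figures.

1 week = 6.04800 × 10^11 μs.
So 0.007094 × 6.04800 × 10^11 ≈ 4.290 × 10^9 μs.

4.290 × 10^9 microseconds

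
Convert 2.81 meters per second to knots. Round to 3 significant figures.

5.46 kn

1 m/s = 1.94384 kn.
Thus 2.81 × 1.94384 ≈ 5.46 kn.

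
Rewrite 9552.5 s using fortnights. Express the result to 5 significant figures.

0.0078972 fortnight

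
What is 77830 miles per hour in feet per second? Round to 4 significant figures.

114200 ft/s

1 mile per hour = 1.46667 ft/s.
Thus 77830 × 1.46667 ≈ 114200 ft/s.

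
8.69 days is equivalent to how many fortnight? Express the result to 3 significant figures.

0.621 fortnight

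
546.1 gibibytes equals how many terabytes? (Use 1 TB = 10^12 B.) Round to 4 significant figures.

1 GiB = 0.00107374 TB.
Then 546.1 × 0.00107374 ≈ 0.5864 TB.

0.5864 TB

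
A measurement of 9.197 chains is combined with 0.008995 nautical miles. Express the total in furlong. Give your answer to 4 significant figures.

1.003 furlong

9.197 chain = 0.919700 furlong and 0.008995 nmi = 0.0828101 furlong.
0.919700 + 0.0828101 ≈ 1.003 furlong.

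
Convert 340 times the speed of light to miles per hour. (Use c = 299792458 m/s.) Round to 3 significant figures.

2.28 × 10^11 miles per hour

1 c = 6.70617 × 10^8 mph.
340 × 6.70617 × 10^8 ≈ 2.28 × 10^11 mph.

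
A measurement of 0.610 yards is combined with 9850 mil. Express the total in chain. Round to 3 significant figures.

0.610 yd = 0.0277273 chain and 9850 mil = 0.0124369 chain.
0.0277273 + 0.0124369 ≈ 0.0402 chain.

0.0402 chain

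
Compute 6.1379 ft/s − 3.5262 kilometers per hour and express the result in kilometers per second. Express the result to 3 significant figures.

0.000891 kilometers per second

6.1379 ft/s = 0.00187083 km/s and 3.5262 km/h = 0.000979500 km/s.
0.00187083 − 0.000979500 ≈ 0.000891 km/s.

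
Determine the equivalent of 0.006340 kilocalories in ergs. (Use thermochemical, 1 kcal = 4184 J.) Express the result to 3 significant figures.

1 kcal = 4.18400e+10 ergs.
Then 0.006340 × 4.18400e+10 ≈ 2.65e+8 erg.

2.65e+8 ergs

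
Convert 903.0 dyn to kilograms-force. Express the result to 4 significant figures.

0.0009208 kgf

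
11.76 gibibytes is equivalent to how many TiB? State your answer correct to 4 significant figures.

1 gibibyte = 0.0009765625 tebibytes.
Then 11.76 × 0.0009765625 ≈ 0.01148 TiB.

0.01148 TiB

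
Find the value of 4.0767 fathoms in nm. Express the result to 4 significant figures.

7.455e+9 nanometers

1 fathom = 1.82880e+9 nm.
Thus 4.0767 × 1.82880e+9 ≈ 7.455e+9 nm.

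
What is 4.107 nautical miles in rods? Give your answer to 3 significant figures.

1 nmi = 368.249 rod.
Then 4.107 × 368.249 ≈ 1510 rod.

1510 rods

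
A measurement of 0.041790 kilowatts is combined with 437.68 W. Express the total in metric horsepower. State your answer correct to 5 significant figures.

0.65190 PS

0.041790 kW = 0.0568186 PS and 437.68 W = 0.595079 PS.
0.0568186 + 0.595079 ≈ 0.65190 PS.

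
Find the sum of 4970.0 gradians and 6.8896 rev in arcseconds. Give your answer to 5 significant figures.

4970.0 grad = 1.61028 × 10^7 arcsec and 6.8896 rev = 8.92892 × 10^6 arcsec.
1.61028 × 10^7 + 8.92892 × 10^6 ≈ 2.5032 × 10^7 arcsec.

2.5032 × 10^7 arcsec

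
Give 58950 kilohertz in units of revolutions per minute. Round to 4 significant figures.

3.537e+9 revolutions per minute

1 kilohertz = 60000.0 rpm.
58950 × 60000.0 ≈ 3.537e+9 rpm.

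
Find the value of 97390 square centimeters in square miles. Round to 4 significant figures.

1 square centimeter = 3.86102e-11 square miles.
Then 97390 × 3.86102e-11 ≈ 3.760e-6 mi².

3.760e-6 mi²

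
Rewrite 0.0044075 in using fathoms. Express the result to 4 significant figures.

1 in = 0.0138889 fathom.
So 0.0044075 × 0.0138889 ≈ 6.122e-5 fathom.

6.122e-5 fathoms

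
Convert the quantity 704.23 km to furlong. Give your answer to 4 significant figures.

1 kilometer = 4.97097 furlongs.
704.23 × 4.97097 ≈ 3501 furlong.

3501 furlong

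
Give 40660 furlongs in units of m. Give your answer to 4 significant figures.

8.179e+6 meters

1 furlong = 201.168 meters.
Then 40660 × 201.168 ≈ 8.179e+6 m.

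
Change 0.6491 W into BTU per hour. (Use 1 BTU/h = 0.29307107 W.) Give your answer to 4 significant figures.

1 W = 3.41214 BTU/h.
So 0.6491 × 3.41214 ≈ 2.215 BTU/h.

2.215 BTU per hour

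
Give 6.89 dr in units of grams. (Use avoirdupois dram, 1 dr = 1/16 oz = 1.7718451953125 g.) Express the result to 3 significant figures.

1 dram = 1.77185 g.
6.89 × 1.77185 ≈ 12.2 g.

12.2 g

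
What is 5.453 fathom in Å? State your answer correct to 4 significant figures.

1 fathom = 1.82880 × 10^10 Å.
Thus 5.453 × 1.82880 × 10^10 ≈ 9.972 × 10^10 Å.

9.972 × 10^10 Å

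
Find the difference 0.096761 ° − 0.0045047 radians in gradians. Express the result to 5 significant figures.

-0.17927 grad

0.096761 ° = 0.107512 grad and 0.0045047 rad = 0.286778 grad.
0.107512 − 0.286778 ≈ -0.17927 grad.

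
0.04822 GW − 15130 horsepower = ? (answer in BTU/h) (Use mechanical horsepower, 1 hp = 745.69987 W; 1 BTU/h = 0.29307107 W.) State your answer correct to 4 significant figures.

1.260 × 10^8 BTU per hour

0.04822 GW = 1.64533 × 10^8 BTU/h and 15130 hp = 3.84973 × 10^7 BTU/h.
1.64533 × 10^8 − 3.84973 × 10^7 ≈ 1.260 × 10^8 BTU/h.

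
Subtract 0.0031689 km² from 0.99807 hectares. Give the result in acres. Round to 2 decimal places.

1.68 acre

0.99807 ha = 2.46628 acre and 0.0031689 km² = 0.783052 acre.
2.46628 − 0.783052 ≈ 1.68 acre.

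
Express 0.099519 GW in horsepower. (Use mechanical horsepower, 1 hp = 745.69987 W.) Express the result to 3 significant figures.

1 gigawatt = 1.34102e+6 horsepower.
Then 0.099519 × 1.34102e+6 ≈ 133000 hp.

133000 hp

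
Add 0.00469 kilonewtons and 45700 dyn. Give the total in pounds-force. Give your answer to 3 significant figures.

1.16 pounds-force

0.00469 kN = 1.05435 lbf and 45700 dyn = 0.102738 lbf.
1.05435 + 0.102738 ≈ 1.16 lbf.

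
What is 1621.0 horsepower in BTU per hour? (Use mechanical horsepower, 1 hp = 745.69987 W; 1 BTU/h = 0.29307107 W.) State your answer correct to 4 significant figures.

1 horsepower = 2544.43 BTU per hour.
Thus 1621.0 × 2544.43 ≈ 4.125e+6 BTU/h.

4.125e+6 BTU/h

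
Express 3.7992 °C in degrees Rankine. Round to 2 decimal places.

°R = (°C + 273.15) × 9/5.
Applying the formula gives 498.51 °R.

498.51 °R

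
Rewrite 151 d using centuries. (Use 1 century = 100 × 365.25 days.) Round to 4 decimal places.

0.0041 century

1 d = 2.73785 × 10^-5 centuries.
Thus 151 × 2.73785 × 10^-5 ≈ 0.0041 century.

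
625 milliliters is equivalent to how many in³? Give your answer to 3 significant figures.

38.1 in³

1 mL = 0.0610237 cubic inches.
Thus 625 × 0.0610237 ≈ 38.1 in³.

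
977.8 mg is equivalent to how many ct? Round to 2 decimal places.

4.89 ct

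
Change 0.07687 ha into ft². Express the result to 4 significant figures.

1 hectare = 107639 ft².
0.07687 × 107639 ≈ 8274 ft².

8274 square feet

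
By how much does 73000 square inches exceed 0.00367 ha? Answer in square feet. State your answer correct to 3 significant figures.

112 square feet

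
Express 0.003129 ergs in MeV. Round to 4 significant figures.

1953 megaelectronvolts

1 erg = 624151 megaelectronvolts.
Then 0.003129 × 624151 ≈ 1953 MeV.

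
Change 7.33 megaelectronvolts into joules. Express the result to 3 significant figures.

1.17e-12 joules

1 MeV = 1.60218e-13 J.
Then 7.33 × 1.60218e-13 ≈ 1.17e-12 J.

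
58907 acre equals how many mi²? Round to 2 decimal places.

92.04 mi²

1 acre = 0.00156250 square miles.
Thus 58907 × 0.00156250 ≈ 92.04 mi².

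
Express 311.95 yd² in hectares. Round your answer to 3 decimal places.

1 yd² = 8.36127e-5 hectares.
311.95 × 8.36127e-5 ≈ 0.026 ha.

0.026 hectares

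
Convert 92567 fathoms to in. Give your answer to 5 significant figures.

6.6648e+6 inches

1 fathom = 72.0000 inches.
92567 × 72.0000 ≈ 6.6648e+6 in.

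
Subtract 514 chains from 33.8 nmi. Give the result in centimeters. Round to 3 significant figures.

33.8 nmi = 6.25976 × 10^6 cm and 514 chain = 1.03400 × 10^6 cm.
6.25976 × 10^6 − 1.03400 × 10^6 ≈ 5.23 × 10^6 cm.

5.23 × 10^6 centimeters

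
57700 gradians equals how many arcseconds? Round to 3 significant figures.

1.87e+8 arcseconds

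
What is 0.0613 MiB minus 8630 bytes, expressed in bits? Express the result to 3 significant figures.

0.0613 MiB = 514222 bit and 8630 B = 69040.0 bit.
514222 − 69040.0 ≈ 445000 bit.

445000 bits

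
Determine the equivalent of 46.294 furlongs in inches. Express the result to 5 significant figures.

1 furlong = 7920.00 in.
46.294 × 7920.00 ≈ 366650 in.

366650 inches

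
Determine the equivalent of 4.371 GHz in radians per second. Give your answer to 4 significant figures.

1 GHz = 6.28319 × 10^9 rad/s.
Then 4.371 × 6.28319 × 10^9 ≈ 2.746 × 10^10 rad/s.

2.746 × 10^10 rad/s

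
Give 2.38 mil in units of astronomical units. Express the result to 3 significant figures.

4.04e-16 au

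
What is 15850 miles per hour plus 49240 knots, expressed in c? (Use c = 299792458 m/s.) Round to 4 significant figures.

15850 mph = 2.36350e-5 c and 49240 kn = 8.44959e-5 c.
2.36350e-5 + 8.44959e-5 ≈ 0.0001081 c.

0.0001081 times the speed of light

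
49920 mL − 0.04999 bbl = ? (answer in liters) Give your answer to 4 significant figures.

41.97 L

49920 mL = 49.9200 L and 0.04999 bbl = 7.94777 L.
49.9200 − 7.94777 ≈ 41.97 L.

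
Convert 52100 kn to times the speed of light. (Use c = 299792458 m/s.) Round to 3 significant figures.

8.94 × 10^-5 times the speed of light

1 kn = 1.71600 × 10^-9 times the speed of light.
Thus 52100 × 1.71600 × 10^-9 ≈ 8.94 × 10^-5 c.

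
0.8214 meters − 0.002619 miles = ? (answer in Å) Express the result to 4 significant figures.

-3.393e+10 Å

0.8214 m = 8.21400e+9 Å and 0.002619 mi = 4.21487e+10 Å.
8.21400e+9 − 4.21487e+10 ≈ -3.393e+10 Å.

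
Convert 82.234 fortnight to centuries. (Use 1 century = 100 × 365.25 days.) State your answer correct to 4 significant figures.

0.03152 centuries

1 fortnight = 0.000383299 centuries.
82.234 × 0.000383299 ≈ 0.03152 century.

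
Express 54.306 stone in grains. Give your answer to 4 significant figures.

1 st = 98000.0 gr.
Thus 54.306 × 98000.0 ≈ 5.322 × 10^6 gr.

5.322 × 10^6 grains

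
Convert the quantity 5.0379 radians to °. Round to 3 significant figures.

1 rad = 57.2958 degrees.
So 5.0379 × 57.2958 ≈ 289 °.

289 degrees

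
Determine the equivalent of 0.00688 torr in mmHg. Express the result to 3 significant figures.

0.00688 mmHg

1 torr = 1.00000 mmHg.
Then 0.00688 × 1.00000 ≈ 0.00688 mmHg.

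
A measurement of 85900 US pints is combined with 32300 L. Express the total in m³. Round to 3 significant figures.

72.9 m³

85900 US pt = 40.6459 m³ and 32300 L = 32.3000 m³.
40.6459 + 32.3000 ≈ 72.9 m³.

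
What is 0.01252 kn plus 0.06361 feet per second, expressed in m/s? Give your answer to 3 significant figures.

0.0258 m/s

0.01252 kn = 0.00644084 m/s and 0.06361 ft/s = 0.0193883 m/s.
0.00644084 + 0.0193883 ≈ 0.0258 m/s.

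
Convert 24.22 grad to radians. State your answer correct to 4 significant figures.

0.3804 rad

1 grad = 0.0157080 radians.
So 24.22 × 0.0157080 ≈ 0.3804 rad.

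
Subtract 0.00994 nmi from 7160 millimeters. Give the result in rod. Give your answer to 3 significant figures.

-2.24 rod

7160 mm = 1.42369 rod and 0.00994 nmi = 3.66040 rod.
1.42369 − 3.66040 ≈ -2.24 rod.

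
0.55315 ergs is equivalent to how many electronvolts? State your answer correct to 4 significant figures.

3.452e+11 eV

1 erg = 6.24151e+11 electronvolts.
Then 0.55315 × 6.24151e+11 ≈ 3.452e+11 eV.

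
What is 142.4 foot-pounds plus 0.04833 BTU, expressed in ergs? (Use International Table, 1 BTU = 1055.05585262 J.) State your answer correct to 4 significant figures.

2.441 × 10^9 erg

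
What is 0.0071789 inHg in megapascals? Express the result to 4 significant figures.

2.431 × 10^-5 megapascals

1 inHg = 0.00338639 MPa.
Then 0.0071789 × 0.00338639 ≈ 2.431 × 10^-5 MPa.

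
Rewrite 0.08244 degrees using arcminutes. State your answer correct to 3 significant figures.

4.95 arcminutes

1 ° = 60.0000 arcminutes.
Then 0.08244 × 60.0000 ≈ 4.95 arcmin.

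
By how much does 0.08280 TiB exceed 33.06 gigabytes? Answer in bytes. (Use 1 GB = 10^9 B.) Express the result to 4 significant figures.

5.798 × 10^10 bytes

0.08280 TiB = 9.10396 × 10^10 B and 33.06 GB = 3.30600 × 10^10 B.
9.10396 × 10^10 − 3.30600 × 10^10 ≈ 5.798 × 10^10 B.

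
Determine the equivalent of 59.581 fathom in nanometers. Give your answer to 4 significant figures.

1.090e+11 nm

1 fathom = 1.82880e+9 nanometers.
59.581 × 1.82880e+9 ≈ 1.090e+11 nm.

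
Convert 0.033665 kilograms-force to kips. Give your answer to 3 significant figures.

7.42e-5 kips

1 kilogram-force = 0.00220462 kip.
Thus 0.033665 × 0.00220462 ≈ 7.42e-5 kip.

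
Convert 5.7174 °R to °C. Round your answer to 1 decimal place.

-270.0 °C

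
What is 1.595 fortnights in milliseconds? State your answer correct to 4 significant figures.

1.929 × 10^9 milliseconds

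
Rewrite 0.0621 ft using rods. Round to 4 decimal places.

0.0038 rods

1 foot = 0.0606061 rod.
0.0621 × 0.0606061 ≈ 0.0038 rod.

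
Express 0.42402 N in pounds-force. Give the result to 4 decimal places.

0.0953 lbf

1 N = 0.224809 lbf.
0.42402 × 0.224809 ≈ 0.0953 lbf.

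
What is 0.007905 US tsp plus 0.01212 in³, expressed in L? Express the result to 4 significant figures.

0.0002376 L

0.007905 US tsp = 3.89631e-5 L and 0.01212 in³ = 0.000198611 L.
3.89631e-5 + 0.000198611 ≈ 0.0002376 L.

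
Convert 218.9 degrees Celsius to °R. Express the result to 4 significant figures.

°R = (°C + 273.15) × 9/5.
Applying the formula gives 885.7 °R.

885.7 °R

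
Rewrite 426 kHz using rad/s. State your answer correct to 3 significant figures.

1 kHz = 6283.19 radians per second.
So 426 × 6283.19 ≈ 2.68e+6 rad/s.

2.68e+6 rad/s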